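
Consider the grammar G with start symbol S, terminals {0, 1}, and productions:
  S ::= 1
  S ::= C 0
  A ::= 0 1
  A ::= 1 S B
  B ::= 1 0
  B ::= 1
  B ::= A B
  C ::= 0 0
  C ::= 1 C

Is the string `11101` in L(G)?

no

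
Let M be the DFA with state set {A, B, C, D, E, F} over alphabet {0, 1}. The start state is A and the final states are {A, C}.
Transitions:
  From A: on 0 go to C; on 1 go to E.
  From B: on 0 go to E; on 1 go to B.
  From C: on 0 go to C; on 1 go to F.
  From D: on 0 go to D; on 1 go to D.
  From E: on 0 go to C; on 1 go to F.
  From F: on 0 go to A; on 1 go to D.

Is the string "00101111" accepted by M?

rejected

A --0--> C
C --0--> C
C --1--> F
F --0--> A
A --1--> E
E --1--> F
F --1--> D
D --1--> D
End in state D, which is not an accepting state.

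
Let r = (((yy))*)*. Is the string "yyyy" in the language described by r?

yes

Split into 2 pieces yy · yy; each matches ((yy))*.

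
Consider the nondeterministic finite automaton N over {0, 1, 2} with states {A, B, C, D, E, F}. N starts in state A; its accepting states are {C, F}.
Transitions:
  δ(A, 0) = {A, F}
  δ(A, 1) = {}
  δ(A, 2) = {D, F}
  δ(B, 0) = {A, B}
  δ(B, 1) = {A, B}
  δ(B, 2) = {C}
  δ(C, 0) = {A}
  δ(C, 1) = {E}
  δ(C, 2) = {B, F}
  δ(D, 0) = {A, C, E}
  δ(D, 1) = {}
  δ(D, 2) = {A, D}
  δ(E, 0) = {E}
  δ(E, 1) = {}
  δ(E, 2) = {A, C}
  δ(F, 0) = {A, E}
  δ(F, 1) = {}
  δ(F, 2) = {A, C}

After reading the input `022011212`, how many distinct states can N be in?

2

Start: {A}
read 0: {A, F}
read 2: {A, C, D, F}
read 2: {A, B, C, D, F}
read 0: {A, B, C, E, F}
read 1: {A, B, E}
read 1: {A, B}
read 2: {C, D, F}
read 1: {E}
read 2: {A, C}
Final reachable set {A, C} has 2 states.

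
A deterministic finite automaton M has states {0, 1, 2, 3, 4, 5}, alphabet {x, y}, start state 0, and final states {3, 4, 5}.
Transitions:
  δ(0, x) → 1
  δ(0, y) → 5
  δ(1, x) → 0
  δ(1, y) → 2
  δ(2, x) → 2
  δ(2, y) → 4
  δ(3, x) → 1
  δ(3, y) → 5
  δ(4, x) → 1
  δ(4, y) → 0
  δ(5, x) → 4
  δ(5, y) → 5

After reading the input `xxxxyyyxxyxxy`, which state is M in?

4

0 --x--> 1
1 --x--> 0
0 --x--> 1
1 --x--> 0
0 --y--> 5
5 --y--> 5
5 --y--> 5
5 --x--> 4
4 --x--> 1
1 --y--> 2
2 --x--> 2
2 --x--> 2
2 --y--> 4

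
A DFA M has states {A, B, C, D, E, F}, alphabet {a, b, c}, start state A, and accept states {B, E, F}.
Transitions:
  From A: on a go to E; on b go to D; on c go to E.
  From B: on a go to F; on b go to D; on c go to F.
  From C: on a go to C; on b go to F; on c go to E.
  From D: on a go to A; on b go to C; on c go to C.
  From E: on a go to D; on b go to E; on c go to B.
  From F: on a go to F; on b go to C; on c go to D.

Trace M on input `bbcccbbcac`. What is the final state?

E

A --b--> D
D --b--> C
C --c--> E
E --c--> B
B --c--> F
F --b--> C
C --b--> F
F --c--> D
D --a--> A
A --c--> E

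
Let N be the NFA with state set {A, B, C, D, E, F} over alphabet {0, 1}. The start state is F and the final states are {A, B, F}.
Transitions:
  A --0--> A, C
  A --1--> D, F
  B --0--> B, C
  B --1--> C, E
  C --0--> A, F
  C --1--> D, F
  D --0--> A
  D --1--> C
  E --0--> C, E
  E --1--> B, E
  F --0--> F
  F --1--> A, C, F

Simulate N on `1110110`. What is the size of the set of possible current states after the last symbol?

Start: {F}
read 1: {A, C, F}
read 1: {A, C, D, F}
read 1: {A, C, D, F}
read 0: {A, C, F}
read 1: {A, C, D, F}
read 1: {A, C, D, F}
read 0: {A, C, F}
Final reachable set {A, C, F} has 3 states.

3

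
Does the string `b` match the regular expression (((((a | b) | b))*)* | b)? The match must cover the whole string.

The left alternative ((((a|b)|b))*)* matches b.

yes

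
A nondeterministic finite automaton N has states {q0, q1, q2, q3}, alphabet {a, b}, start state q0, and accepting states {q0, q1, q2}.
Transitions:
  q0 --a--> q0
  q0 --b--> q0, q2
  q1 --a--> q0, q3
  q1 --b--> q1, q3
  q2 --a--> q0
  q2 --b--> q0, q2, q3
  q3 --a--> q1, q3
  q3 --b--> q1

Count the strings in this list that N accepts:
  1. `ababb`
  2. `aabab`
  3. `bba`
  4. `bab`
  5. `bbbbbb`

5

`ababb`: accepted
`aabab`: accepted
`bba`: accepted
`bab`: accepted
`bbbbbb`: accepted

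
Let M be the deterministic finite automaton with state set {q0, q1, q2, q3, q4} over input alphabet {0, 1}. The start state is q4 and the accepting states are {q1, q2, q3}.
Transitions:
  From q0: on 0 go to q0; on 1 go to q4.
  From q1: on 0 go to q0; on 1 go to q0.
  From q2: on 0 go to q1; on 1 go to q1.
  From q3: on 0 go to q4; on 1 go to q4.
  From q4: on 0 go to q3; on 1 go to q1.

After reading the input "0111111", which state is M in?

q0

q4 --0--> q3
q3 --1--> q4
q4 --1--> q1
q1 --1--> q0
q0 --1--> q4
q4 --1--> q1
q1 --1--> q0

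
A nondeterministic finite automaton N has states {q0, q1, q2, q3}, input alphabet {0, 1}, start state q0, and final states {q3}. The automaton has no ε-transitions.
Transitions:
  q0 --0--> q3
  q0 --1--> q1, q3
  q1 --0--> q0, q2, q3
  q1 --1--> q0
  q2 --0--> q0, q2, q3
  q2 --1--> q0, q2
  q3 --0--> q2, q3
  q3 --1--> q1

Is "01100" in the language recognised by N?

accepted

Start: {q0}
read 0: {q3}
read 1: {q1}
read 1: {q0}
read 0: {q3}
read 0: {q2, q3}
Reachable ∩ accepting = {q3} — nonempty.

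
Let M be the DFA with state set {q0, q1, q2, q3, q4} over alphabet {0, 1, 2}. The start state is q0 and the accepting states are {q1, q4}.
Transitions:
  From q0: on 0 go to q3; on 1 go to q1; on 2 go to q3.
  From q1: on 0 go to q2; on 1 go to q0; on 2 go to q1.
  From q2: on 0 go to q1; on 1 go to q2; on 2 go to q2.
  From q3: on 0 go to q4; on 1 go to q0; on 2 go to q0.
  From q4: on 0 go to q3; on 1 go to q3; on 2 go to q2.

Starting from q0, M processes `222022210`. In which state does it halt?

q0 --2--> q3
q3 --2--> q0
q0 --2--> q3
q3 --0--> q4
q4 --2--> q2
q2 --2--> q2
q2 --2--> q2
q2 --1--> q2
q2 --0--> q1

q1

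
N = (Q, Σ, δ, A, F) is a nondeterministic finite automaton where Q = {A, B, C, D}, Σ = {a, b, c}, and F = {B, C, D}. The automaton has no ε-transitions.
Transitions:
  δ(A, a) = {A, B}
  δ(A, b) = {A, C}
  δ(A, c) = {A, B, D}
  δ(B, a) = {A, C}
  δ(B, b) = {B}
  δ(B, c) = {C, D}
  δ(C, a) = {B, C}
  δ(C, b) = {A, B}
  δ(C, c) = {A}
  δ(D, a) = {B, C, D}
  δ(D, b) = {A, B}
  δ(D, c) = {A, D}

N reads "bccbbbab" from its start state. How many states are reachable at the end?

3

Start: {A}
read b: {A, C}
read c: {A, B, D}
read c: {A, B, C, D}
read b: {A, B, C}
read b: {A, B, C}
read b: {A, B, C}
read a: {A, B, C}
read b: {A, B, C}
Final reachable set {A, B, C} has 3 states.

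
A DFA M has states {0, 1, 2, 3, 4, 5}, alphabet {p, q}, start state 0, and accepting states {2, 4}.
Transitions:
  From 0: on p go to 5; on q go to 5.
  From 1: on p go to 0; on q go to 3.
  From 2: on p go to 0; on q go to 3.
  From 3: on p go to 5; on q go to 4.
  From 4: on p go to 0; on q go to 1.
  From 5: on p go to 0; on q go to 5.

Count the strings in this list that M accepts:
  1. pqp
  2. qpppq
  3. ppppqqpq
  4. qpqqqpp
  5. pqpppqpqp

pqp: rejected
qpppq: rejected
ppppqqpq: rejected
qpqqqpp: rejected
pqpppqpqp: rejected

0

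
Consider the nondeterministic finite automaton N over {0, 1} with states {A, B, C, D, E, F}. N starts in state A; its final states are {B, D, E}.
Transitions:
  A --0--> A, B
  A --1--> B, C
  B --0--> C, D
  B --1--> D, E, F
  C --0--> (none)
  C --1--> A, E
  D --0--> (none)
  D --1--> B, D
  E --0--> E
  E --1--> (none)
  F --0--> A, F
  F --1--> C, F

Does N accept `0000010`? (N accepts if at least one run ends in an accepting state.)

accepted

Start: {A}
read 0: {A, B}
read 0: {A, B, C, D}
read 0: {A, B, C, D}
read 0: {A, B, C, D}
read 0: {A, B, C, D}
read 1: {A, B, C, D, E, F}
read 0: {A, B, C, D, E, F}
Reachable ∩ accepting = {B, D, E} — nonempty.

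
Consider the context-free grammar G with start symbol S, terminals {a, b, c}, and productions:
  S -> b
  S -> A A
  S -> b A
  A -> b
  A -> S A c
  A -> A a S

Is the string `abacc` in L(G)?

no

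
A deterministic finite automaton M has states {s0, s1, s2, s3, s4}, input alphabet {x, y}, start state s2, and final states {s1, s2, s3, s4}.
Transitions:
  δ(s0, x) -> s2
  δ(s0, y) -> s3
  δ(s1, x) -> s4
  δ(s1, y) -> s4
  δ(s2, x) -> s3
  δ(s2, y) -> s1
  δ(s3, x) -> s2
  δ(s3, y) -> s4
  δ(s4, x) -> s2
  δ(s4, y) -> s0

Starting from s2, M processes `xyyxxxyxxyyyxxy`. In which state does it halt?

s2 --x--> s3
s3 --y--> s4
s4 --y--> s0
s0 --x--> s2
s2 --x--> s3
s3 --x--> s2
s2 --y--> s1
s1 --x--> s4
s4 --x--> s2
s2 --y--> s1
s1 --y--> s4
s4 --y--> s0
s0 --x--> s2
s2 --x--> s3
s3 --y--> s4

s4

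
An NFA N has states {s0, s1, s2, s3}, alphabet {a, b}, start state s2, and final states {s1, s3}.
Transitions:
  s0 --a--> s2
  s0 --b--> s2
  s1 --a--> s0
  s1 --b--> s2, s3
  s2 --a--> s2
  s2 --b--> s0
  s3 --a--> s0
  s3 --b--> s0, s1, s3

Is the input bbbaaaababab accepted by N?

rejected

Start: {s2}
read b: {s0}
read b: {s2}
read b: {s0}
read a: {s2}
read a: {s2}
read a: {s2}
read a: {s2}
read b: {s0}
read a: {s2}
read b: {s0}
read a: {s2}
read b: {s0}
Reachable ∩ accepting = {} — empty.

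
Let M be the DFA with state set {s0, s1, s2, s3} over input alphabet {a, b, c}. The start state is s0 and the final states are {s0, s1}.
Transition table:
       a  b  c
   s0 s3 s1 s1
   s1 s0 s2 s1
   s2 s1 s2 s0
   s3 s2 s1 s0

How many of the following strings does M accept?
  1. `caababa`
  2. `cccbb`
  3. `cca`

`caababa`: accepted
`cccbb`: rejected
`cca`: accepted

2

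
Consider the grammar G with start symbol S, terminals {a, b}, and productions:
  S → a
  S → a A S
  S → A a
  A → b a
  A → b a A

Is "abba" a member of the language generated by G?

no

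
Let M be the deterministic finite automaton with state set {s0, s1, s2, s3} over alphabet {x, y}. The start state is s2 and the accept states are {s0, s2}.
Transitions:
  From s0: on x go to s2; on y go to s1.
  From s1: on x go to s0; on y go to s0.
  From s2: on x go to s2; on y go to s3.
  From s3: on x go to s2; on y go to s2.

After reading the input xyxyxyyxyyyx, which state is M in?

s2 --x--> s2
s2 --y--> s3
s3 --x--> s2
s2 --y--> s3
s3 --x--> s2
s2 --y--> s3
s3 --y--> s2
s2 --x--> s2
s2 --y--> s3
s3 --y--> s2
s2 --y--> s3
s3 --x--> s2

s2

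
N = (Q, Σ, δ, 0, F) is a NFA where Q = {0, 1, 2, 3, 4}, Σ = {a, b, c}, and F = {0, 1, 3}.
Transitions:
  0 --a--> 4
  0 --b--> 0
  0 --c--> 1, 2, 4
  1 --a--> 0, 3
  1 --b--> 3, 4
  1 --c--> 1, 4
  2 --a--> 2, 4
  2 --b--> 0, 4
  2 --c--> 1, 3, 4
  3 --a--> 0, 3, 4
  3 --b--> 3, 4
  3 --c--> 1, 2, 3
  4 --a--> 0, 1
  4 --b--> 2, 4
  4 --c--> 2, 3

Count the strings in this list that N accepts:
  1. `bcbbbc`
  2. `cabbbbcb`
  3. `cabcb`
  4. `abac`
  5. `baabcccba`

5

`bcbbbc`: accepted
`cabbbbcb`: accepted
`cabcb`: accepted
`abac`: accepted
`baabcccba`: accepted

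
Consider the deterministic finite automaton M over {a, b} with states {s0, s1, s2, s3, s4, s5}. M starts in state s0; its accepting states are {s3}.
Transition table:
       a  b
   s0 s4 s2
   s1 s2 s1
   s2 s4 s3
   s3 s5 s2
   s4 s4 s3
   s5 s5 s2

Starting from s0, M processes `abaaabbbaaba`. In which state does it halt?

s0 --a--> s4
s4 --b--> s3
s3 --a--> s5
s5 --a--> s5
s5 --a--> s5
s5 --b--> s2
s2 --b--> s3
s3 --b--> s2
s2 --a--> s4
s4 --a--> s4
s4 --b--> s3
s3 --a--> s5

s5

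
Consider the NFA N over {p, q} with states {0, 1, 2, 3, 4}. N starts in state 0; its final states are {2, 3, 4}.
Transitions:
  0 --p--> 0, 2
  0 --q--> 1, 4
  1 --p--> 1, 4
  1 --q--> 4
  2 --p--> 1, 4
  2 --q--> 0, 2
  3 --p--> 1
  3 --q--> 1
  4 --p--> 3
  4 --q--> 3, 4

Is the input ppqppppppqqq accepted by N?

accepted

Start: {0}
read p: {0, 2}
read p: {0, 1, 2, 4}
read q: {0, 1, 2, 3, 4}
read p: {0, 1, 2, 3, 4}
read p: {0, 1, 2, 3, 4}
read p: {0, 1, 2, 3, 4}
read p: {0, 1, 2, 3, 4}
read p: {0, 1, 2, 3, 4}
read p: {0, 1, 2, 3, 4}
read q: {0, 1, 2, 3, 4}
read q: {0, 1, 2, 3, 4}
read q: {0, 1, 2, 3, 4}
Reachable ∩ accepting = {2, 3, 4} — nonempty.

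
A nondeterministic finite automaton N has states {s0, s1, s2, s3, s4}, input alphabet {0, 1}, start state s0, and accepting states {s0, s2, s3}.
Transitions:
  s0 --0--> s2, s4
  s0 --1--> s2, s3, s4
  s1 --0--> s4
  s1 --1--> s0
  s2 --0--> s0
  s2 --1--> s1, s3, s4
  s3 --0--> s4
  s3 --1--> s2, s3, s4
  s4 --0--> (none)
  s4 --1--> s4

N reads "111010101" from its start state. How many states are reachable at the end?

Start: {s0}
read 1: {s2, s3, s4}
read 1: {s1, s2, s3, s4}
read 1: {s0, s1, s2, s3, s4}
read 0: {s0, s2, s4}
read 1: {s1, s2, s3, s4}
read 0: {s0, s4}
read 1: {s2, s3, s4}
read 0: {s0, s4}
read 1: {s2, s3, s4}
Final reachable set {s2, s3, s4} has 3 states.

3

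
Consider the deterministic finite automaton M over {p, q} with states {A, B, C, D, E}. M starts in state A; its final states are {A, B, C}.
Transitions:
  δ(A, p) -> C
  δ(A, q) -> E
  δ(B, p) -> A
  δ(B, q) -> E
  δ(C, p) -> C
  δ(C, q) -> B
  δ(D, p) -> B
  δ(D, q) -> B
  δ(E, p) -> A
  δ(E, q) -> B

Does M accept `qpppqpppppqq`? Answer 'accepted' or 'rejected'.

A --q--> E
E --p--> A
A --p--> C
C --p--> C
C --q--> B
B --p--> A
A --p--> C
C --p--> C
C --p--> C
C --p--> C
C --q--> B
B --q--> E
End in state E, which is not an accepting state.

rejected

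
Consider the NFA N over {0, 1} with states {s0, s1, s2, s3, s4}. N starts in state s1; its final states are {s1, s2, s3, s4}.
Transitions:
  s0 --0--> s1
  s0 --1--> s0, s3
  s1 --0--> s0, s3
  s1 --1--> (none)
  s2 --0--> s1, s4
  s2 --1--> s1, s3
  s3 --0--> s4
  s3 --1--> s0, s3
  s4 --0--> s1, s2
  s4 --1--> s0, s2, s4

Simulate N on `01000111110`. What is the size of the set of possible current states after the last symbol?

5

Start: {s1}
read 0: {s0, s3}
read 1: {s0, s3}
read 0: {s1, s4}
read 0: {s0, s1, s2, s3}
read 0: {s0, s1, s3, s4}
read 1: {s0, s2, s3, s4}
read 1: {s0, s1, s2, s3, s4}
read 1: {s0, s1, s2, s3, s4}
read 1: {s0, s1, s2, s3, s4}
read 1: {s0, s1, s2, s3, s4}
read 0: {s0, s1, s2, s3, s4}
Final reachable set {s0, s1, s2, s3, s4} has 5 states.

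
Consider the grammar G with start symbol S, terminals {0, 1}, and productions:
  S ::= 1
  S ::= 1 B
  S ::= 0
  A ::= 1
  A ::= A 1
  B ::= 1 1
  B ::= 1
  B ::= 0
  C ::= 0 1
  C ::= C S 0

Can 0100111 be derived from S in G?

no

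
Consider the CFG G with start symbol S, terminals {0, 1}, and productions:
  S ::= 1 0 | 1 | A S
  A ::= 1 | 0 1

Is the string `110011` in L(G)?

no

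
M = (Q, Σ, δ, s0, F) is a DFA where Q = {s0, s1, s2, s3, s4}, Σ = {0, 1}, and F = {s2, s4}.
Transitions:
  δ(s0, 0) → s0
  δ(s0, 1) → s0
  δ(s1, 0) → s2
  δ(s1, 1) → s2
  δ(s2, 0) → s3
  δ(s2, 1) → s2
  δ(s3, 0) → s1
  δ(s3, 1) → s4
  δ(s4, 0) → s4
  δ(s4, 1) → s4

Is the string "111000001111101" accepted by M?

rejected

s0 --1--> s0
s0 --1--> s0
s0 --1--> s0
s0 --0--> s0
s0 --0--> s0
s0 --0--> s0
s0 --0--> s0
s0 --0--> s0
s0 --1--> s0
s0 --1--> s0
s0 --1--> s0
s0 --1--> s0
s0 --1--> s0
s0 --0--> s0
s0 --1--> s0
End in state s0, which is not an accepting state.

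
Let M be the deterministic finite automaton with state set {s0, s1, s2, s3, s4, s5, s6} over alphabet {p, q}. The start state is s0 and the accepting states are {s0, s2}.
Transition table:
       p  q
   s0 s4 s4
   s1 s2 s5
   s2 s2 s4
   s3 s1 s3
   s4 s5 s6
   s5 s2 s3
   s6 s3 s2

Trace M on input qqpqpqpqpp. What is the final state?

s0 --q--> s4
s4 --q--> s6
s6 --p--> s3
s3 --q--> s3
s3 --p--> s1
s1 --q--> s5
s5 --p--> s2
s2 --q--> s4
s4 --p--> s5
s5 --p--> s2

s2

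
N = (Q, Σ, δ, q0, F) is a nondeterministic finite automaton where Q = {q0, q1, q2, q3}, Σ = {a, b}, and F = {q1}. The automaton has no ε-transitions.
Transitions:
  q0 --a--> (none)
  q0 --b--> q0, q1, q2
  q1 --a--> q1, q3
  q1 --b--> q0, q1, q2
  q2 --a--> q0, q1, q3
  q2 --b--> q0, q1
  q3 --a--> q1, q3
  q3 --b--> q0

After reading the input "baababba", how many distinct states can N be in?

Start: {q0}
read b: {q0, q1, q2}
read a: {q0, q1, q3}
read a: {q1, q3}
read b: {q0, q1, q2}
read a: {q0, q1, q3}
read b: {q0, q1, q2}
read b: {q0, q1, q2}
read a: {q0, q1, q3}
Final reachable set {q0, q1, q3} has 3 states.

3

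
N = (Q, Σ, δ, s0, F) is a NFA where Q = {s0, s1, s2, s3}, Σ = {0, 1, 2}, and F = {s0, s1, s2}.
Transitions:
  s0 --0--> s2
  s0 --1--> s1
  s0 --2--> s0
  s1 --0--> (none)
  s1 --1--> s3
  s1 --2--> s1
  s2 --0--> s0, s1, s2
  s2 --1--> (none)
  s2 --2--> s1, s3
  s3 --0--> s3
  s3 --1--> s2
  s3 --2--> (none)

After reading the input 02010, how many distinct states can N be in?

3

Start: {s0}
read 0: {s2}
read 2: {s1, s3}
read 0: {s3}
read 1: {s2}
read 0: {s0, s1, s2}
Final reachable set {s0, s1, s2} has 3 states.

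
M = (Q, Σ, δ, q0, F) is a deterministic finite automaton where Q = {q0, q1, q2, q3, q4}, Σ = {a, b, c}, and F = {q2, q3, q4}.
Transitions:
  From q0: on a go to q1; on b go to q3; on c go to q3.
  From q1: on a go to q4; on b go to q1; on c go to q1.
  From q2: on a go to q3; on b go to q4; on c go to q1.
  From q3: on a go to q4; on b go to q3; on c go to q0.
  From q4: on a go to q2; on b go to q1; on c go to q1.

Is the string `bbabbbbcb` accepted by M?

rejected

q0 --b--> q3
q3 --b--> q3
q3 --a--> q4
q4 --b--> q1
q1 --b--> q1
q1 --b--> q1
q1 --b--> q1
q1 --c--> q1
q1 --b--> q1
End in state q1, which is not an accepting state.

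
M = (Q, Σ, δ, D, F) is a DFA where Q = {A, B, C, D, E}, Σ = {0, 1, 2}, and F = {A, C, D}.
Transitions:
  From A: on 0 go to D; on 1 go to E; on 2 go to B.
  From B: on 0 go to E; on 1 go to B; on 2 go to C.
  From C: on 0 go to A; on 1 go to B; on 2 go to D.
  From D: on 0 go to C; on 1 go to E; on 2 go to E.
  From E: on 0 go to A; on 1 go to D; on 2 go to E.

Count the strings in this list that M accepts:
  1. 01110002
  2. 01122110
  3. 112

01110002: rejected
01122110: accepted
112: rejected

1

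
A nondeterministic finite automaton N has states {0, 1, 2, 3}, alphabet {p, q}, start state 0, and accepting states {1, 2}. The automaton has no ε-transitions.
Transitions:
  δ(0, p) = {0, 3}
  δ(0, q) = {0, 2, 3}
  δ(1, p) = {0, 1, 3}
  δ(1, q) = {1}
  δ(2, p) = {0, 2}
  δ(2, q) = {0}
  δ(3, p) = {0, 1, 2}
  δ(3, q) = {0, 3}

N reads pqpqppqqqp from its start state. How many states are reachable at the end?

Start: {0}
read p: {0, 3}
read q: {0, 2, 3}
read p: {0, 1, 2, 3}
read q: {0, 1, 2, 3}
read p: {0, 1, 2, 3}
read p: {0, 1, 2, 3}
read q: {0, 1, 2, 3}
read q: {0, 1, 2, 3}
read q: {0, 1, 2, 3}
read p: {0, 1, 2, 3}
Final reachable set {0, 1, 2, 3} has 4 states.

4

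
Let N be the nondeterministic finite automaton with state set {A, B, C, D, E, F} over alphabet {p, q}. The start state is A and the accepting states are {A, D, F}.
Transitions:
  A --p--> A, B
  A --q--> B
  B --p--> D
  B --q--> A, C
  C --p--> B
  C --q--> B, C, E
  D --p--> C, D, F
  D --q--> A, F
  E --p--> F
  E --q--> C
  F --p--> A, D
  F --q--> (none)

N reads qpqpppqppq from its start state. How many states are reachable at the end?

Start: {A}
read q: {B}
read p: {D}
read q: {A, F}
read p: {A, B, D}
read p: {A, B, C, D, F}
read p: {A, B, C, D, F}
read q: {A, B, C, E, F}
read p: {A, B, D, F}
read p: {A, B, C, D, F}
read q: {A, B, C, E, F}
Final reachable set {A, B, C, E, F} has 5 states.

5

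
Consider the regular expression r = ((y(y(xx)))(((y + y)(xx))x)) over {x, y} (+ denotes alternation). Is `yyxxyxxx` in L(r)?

Split as yyxx·yxxx: (y(y(xx))) matches yyxx and (((y+y)(xx))x) matches yxxx.

yes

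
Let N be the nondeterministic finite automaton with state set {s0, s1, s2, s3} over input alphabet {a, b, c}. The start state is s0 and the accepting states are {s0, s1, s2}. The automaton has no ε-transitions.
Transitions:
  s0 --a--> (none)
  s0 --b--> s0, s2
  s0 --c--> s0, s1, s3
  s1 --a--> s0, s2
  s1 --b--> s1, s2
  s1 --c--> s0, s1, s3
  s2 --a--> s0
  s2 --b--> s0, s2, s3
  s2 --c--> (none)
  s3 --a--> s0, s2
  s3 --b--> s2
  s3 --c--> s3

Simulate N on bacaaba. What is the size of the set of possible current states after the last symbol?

Start: {s0}
read b: {s0, s2}
read a: {s0}
read c: {s0, s1, s3}
read a: {s0, s2}
read a: {s0}
read b: {s0, s2}
read a: {s0}
Final reachable set {s0} has 1 state.

1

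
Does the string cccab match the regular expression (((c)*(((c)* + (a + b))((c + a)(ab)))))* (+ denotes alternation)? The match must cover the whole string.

Split into 1 piece cccab; each matches ((c)*(((c)*+(a+b))((c+a)(ab)))).

yes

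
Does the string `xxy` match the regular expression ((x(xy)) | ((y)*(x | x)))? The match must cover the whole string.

The left alternative (x(xy)) matches xxy.

yes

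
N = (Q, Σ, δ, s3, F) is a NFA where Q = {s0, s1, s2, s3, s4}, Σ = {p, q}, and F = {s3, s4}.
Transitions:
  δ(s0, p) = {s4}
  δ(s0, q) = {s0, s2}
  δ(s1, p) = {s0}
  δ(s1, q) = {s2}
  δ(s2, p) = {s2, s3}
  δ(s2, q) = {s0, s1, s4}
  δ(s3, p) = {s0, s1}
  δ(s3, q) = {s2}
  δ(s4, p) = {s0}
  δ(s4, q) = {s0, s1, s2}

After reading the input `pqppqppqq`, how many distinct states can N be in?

Start: {s3}
read p: {s0, s1}
read q: {s0, s2}
read p: {s2, s3, s4}
read p: {s0, s1, s2, s3}
read q: {s0, s1, s2, s4}
read p: {s0, s2, s3, s4}
read p: {s0, s1, s2, s3, s4}
read q: {s0, s1, s2, s4}
read q: {s0, s1, s2, s4}
Final reachable set {s0, s1, s2, s4} has 4 states.

4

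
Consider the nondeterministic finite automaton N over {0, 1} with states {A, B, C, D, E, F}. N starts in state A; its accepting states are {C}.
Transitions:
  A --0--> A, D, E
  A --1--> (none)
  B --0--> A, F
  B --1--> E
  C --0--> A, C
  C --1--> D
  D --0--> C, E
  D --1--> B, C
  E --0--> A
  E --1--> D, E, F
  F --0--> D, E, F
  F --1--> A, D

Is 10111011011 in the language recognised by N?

Start: {A}
read 1: {}
The reachable set is empty and stays empty for the remaining 10 symbols.
Reachable ∩ accepting = {} — empty.

rejected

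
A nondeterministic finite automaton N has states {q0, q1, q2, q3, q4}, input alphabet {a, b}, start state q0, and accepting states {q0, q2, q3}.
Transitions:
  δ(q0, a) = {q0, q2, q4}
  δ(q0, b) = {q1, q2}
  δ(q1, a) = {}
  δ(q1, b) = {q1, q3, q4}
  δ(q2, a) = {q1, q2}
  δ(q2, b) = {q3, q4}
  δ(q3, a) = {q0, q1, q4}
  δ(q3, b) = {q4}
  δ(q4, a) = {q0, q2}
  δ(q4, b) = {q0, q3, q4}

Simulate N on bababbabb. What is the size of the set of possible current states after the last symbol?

Start: {q0}
read b: {q1, q2}
read a: {q1, q2}
read b: {q1, q3, q4}
read a: {q0, q1, q2, q4}
read b: {q0, q1, q2, q3, q4}
read b: {q0, q1, q2, q3, q4}
read a: {q0, q1, q2, q4}
read b: {q0, q1, q2, q3, q4}
read b: {q0, q1, q2, q3, q4}
Final reachable set {q0, q1, q2, q3, q4} has 5 states.

5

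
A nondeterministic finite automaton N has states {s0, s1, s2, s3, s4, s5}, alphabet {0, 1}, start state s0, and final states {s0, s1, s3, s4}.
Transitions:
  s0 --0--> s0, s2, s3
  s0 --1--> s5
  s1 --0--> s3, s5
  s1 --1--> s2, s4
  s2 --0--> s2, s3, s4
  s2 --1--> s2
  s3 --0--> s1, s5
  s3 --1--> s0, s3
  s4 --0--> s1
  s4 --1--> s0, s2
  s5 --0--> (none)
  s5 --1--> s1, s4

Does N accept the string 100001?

rejected

Start: {s0}
read 1: {s5}
read 0: {}
The reachable set is empty and stays empty for the remaining 4 symbols.
Reachable ∩ accepting = {} — empty.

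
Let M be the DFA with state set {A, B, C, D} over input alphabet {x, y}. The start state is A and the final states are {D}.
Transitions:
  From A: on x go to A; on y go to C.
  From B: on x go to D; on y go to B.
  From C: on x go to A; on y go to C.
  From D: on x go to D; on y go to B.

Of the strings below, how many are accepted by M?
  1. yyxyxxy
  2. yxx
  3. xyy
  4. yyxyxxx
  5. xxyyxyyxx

0

yyxyxxy: rejected
yxx: rejected
xyy: rejected
yyxyxxx: rejected
xxyyxyyxx: rejected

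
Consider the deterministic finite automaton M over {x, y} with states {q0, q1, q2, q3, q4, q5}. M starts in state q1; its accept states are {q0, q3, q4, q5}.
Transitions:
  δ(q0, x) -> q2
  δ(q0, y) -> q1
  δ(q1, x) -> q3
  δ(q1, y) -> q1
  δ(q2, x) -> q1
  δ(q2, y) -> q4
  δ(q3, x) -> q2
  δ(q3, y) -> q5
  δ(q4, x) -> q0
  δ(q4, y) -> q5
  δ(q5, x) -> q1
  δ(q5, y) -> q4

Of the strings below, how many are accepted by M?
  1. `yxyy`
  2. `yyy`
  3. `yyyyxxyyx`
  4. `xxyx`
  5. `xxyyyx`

3

`yxyy`: accepted
`yyy`: rejected
`yyyyxxyyx`: rejected
`xxyx`: accepted
`xxyyyx`: accepted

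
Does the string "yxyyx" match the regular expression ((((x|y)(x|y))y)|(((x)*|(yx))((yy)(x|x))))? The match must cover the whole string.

yes

The right alternative (((x)*|(yx))((yy)(x|x))) matches yxyyx.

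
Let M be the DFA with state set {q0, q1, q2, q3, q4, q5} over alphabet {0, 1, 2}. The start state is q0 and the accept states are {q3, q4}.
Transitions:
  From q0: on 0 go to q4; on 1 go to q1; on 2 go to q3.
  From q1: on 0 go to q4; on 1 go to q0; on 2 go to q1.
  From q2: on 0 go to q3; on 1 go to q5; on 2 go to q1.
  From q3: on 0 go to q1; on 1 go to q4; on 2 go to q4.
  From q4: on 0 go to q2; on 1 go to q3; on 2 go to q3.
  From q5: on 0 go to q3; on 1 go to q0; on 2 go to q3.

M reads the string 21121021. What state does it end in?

q0 --2--> q3
q3 --1--> q4
q4 --1--> q3
q3 --2--> q4
q4 --1--> q3
q3 --0--> q1
q1 --2--> q1
q1 --1--> q0

q0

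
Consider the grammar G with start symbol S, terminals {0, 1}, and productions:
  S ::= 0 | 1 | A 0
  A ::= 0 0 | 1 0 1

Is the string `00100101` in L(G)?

no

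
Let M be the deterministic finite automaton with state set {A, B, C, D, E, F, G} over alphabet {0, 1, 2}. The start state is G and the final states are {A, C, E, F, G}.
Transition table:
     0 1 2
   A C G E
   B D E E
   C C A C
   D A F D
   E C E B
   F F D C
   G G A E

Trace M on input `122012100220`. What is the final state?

G --1--> A
A --2--> E
E --2--> B
B --0--> D
D --1--> F
F --2--> C
C --1--> A
A --0--> C
C --0--> C
C --2--> C
C --2--> C
C --0--> C

C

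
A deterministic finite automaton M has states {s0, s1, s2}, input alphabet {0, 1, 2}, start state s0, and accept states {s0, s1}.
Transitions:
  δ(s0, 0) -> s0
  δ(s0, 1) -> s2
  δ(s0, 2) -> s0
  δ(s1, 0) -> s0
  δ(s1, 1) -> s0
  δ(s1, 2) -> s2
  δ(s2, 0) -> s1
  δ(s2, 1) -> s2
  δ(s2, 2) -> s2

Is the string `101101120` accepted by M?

accepted

s0 --1--> s2
s2 --0--> s1
s1 --1--> s0
s0 --1--> s2
s2 --0--> s1
s1 --1--> s0
s0 --1--> s2
s2 --2--> s2
s2 --0--> s1
End in state s1, which is an accepting state.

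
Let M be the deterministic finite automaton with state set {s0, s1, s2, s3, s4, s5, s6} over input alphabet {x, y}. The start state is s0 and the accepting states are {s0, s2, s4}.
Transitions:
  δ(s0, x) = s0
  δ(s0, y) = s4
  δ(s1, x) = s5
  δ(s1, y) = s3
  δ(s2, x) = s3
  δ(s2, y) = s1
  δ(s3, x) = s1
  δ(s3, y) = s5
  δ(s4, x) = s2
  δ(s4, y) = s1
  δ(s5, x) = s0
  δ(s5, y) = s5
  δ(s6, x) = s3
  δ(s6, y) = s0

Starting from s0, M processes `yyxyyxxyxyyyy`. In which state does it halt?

s0 --y--> s4
s4 --y--> s1
s1 --x--> s5
s5 --y--> s5
s5 --y--> s5
s5 --x--> s0
s0 --x--> s0
s0 --y--> s4
s4 --x--> s2
s2 --y--> s1
s1 --y--> s3
s3 --y--> s5
s5 --y--> s5

s5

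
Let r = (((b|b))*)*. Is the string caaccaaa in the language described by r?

caaccaaa cannot be split into zero or more pieces each matching ((b|b))*.

no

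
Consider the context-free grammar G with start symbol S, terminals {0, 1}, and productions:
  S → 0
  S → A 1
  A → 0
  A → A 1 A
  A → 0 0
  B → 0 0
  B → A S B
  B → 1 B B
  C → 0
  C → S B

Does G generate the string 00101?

S ⇒ A1 ⇒ A1A1 ⇒ 001A1 ⇒ 00101

yes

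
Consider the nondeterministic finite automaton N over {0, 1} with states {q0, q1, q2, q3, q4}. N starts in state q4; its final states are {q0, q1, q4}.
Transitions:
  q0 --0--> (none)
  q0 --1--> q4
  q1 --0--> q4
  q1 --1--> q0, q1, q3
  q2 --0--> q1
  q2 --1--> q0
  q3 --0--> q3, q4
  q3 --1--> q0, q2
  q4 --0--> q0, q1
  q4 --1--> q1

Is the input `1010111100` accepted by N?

accepted

Start: {q4}
read 1: {q1}
read 0: {q4}
read 1: {q1}
read 0: {q4}
read 1: {q1}
read 1: {q0, q1, q3}
read 1: {q0, q1, q2, q3, q4}
read 1: {q0, q1, q2, q3, q4}
read 0: {q0, q1, q3, q4}
read 0: {q0, q1, q3, q4}
Reachable ∩ accepting = {q0, q1, q4} — nonempty.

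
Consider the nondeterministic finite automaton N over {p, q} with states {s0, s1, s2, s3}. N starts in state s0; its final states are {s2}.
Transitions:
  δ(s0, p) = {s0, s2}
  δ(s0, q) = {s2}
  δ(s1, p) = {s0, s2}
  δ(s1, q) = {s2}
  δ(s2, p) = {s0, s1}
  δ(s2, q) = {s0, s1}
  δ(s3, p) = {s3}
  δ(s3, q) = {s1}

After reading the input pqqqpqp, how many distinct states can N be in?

Start: {s0}
read p: {s0, s2}
read q: {s0, s1, s2}
read q: {s0, s1, s2}
read q: {s0, s1, s2}
read p: {s0, s1, s2}
read q: {s0, s1, s2}
read p: {s0, s1, s2}
Final reachable set {s0, s1, s2} has 3 states.

3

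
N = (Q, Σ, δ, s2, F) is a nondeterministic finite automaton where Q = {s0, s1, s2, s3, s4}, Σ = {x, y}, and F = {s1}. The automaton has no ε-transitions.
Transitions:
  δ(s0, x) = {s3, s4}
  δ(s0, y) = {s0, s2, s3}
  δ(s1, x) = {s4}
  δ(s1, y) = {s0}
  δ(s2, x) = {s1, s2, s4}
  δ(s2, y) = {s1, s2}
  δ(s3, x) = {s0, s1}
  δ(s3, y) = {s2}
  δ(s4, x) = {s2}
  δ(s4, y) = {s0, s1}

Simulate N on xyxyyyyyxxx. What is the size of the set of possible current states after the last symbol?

Start: {s2}
read x: {s1, s2, s4}
read y: {s0, s1, s2}
read x: {s1, s2, s3, s4}
read y: {s0, s1, s2}
read y: {s0, s1, s2, s3}
read y: {s0, s1, s2, s3}
read y: {s0, s1, s2, s3}
read y: {s0, s1, s2, s3}
read x: {s0, s1, s2, s3, s4}
read x: {s0, s1, s2, s3, s4}
read x: {s0, s1, s2, s3, s4}
Final reachable set {s0, s1, s2, s3, s4} has 5 states.

5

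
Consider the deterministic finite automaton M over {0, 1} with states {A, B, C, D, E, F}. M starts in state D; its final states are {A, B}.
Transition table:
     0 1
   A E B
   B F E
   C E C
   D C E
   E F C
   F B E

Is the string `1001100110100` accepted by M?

rejected

D --1--> E
E --0--> F
F --0--> B
B --1--> E
E --1--> C
C --0--> E
E --0--> F
F --1--> E
E --1--> C
C --0--> E
E --1--> C
C --0--> E
E --0--> F
End in state F, which is not an accepting state.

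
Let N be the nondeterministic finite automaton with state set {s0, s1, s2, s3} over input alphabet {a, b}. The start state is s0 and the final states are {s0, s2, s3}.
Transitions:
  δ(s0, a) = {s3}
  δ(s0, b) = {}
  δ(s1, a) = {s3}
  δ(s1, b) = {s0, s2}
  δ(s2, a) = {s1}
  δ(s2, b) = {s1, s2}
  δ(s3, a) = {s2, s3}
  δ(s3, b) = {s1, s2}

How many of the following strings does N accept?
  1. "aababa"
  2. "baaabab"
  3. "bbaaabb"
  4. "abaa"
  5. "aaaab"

"aababa": accepted
"baaabab": rejected
"bbaaabb": rejected
"abaa": accepted
"aaaab": accepted

3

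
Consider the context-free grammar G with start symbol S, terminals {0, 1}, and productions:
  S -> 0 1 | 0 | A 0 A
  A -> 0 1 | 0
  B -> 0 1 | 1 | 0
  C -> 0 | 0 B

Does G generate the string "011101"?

no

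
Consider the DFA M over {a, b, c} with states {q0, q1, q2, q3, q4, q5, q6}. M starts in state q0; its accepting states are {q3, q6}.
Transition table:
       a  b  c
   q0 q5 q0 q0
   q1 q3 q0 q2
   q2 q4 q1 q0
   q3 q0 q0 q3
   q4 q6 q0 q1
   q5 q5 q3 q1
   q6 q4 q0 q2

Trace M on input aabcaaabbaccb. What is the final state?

q0 --a--> q5
q5 --a--> q5
q5 --b--> q3
q3 --c--> q3
q3 --a--> q0
q0 --a--> q5
q5 --a--> q5
q5 --b--> q3
q3 --b--> q0
q0 --a--> q5
q5 --c--> q1
q1 --c--> q2
q2 --b--> q1

q1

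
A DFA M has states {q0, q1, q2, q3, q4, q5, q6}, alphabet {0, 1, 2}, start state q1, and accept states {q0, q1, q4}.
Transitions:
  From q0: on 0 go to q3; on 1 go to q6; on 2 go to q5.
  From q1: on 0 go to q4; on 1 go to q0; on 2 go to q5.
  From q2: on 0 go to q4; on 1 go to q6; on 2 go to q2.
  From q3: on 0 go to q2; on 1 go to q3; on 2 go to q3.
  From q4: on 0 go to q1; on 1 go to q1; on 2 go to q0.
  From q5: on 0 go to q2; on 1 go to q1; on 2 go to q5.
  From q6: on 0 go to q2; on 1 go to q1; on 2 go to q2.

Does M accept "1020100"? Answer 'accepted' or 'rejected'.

accepted

q1 --1--> q0
q0 --0--> q3
q3 --2--> q3
q3 --0--> q2
q2 --1--> q6
q6 --0--> q2
q2 --0--> q4
End in state q4, which is an accepting state.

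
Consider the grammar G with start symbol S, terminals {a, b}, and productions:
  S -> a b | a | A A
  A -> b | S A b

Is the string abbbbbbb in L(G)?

S ⇒ AA ⇒ SAbA ⇒ abAbA ⇒ abbbA ⇒ abbbSAb ⇒ abbbAAAb ⇒ abbbbAAb ⇒ abbbbbAb ⇒ abbbbbbb

yes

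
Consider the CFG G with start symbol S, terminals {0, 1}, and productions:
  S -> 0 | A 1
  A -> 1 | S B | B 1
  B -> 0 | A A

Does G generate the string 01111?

yes

S ⇒ A1 ⇒ B11 ⇒ AA11 ⇒ B1A11 ⇒ 01A11 ⇒ 01111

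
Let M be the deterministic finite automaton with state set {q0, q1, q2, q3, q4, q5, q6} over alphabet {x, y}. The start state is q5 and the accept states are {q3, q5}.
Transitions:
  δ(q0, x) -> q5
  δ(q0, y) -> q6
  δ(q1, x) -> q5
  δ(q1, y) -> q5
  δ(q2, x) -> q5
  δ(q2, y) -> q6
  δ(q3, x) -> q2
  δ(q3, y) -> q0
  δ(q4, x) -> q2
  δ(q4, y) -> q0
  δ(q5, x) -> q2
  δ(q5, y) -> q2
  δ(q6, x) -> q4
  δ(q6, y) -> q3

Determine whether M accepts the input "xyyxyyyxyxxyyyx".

q5 --x--> q2
q2 --y--> q6
q6 --y--> q3
q3 --x--> q2
q2 --y--> q6
q6 --y--> q3
q3 --y--> q0
q0 --x--> q5
q5 --y--> q2
q2 --x--> q5
q5 --x--> q2
q2 --y--> q6
q6 --y--> q3
q3 --y--> q0
q0 --x--> q5
End in state q5, which is an accepting state.

accepted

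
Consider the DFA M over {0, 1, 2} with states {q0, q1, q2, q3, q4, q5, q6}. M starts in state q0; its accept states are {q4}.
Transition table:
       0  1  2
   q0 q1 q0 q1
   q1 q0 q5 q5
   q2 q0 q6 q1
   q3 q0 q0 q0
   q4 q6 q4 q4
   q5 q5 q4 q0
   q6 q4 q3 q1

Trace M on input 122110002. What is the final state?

q1

q0 --1--> q0
q0 --2--> q1
q1 --2--> q5
q5 --1--> q4
q4 --1--> q4
q4 --0--> q6
q6 --0--> q4
q4 --0--> q6
q6 --2--> q1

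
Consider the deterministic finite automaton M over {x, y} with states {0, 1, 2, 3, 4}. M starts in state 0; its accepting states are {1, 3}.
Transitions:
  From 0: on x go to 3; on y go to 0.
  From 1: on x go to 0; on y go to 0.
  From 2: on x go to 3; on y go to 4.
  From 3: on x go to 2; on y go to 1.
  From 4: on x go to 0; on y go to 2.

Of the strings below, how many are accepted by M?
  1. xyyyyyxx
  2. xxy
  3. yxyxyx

1

xyyyyyxx: rejected
xxy: rejected
yxyxyx: accepted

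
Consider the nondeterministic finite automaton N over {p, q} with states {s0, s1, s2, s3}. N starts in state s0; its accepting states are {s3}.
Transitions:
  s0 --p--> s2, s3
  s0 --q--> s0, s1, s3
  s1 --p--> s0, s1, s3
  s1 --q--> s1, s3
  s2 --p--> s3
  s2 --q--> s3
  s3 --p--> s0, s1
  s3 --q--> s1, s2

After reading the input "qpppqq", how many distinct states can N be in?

4

Start: {s0}
read q: {s0, s1, s3}
read p: {s0, s1, s2, s3}
read p: {s0, s1, s2, s3}
read p: {s0, s1, s2, s3}
read q: {s0, s1, s2, s3}
read q: {s0, s1, s2, s3}
Final reachable set {s0, s1, s2, s3} has 4 states.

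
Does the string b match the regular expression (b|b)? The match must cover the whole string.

yes

The left alternative b matches b.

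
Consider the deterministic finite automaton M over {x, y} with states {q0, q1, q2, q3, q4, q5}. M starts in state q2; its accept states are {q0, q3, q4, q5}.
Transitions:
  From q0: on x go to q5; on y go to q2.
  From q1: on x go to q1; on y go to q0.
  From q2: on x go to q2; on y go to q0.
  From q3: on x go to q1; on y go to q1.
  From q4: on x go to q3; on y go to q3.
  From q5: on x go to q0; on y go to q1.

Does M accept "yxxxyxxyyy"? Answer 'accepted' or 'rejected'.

q2 --y--> q0
q0 --x--> q5
q5 --x--> q0
q0 --x--> q5
q5 --y--> q1
q1 --x--> q1
q1 --x--> q1
q1 --y--> q0
q0 --y--> q2
q2 --y--> q0
End in state q0, which is an accepting state.

accepted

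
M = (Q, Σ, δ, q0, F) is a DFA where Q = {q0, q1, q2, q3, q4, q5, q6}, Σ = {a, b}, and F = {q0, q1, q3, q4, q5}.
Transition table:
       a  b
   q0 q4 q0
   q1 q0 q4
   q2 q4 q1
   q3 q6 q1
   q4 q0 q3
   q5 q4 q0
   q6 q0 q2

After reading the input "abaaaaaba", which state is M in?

q6

q0 --a--> q4
q4 --b--> q3
q3 --a--> q6
q6 --a--> q0
q0 --a--> q4
q4 --a--> q0
q0 --a--> q4
q4 --b--> q3
q3 --a--> q6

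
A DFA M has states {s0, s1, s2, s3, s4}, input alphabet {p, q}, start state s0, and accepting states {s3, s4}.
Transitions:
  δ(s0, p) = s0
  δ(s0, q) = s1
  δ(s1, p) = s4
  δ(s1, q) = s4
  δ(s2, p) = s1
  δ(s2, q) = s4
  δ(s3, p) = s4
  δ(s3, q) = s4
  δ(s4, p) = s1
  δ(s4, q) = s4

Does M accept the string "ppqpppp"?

s0 --p--> s0
s0 --p--> s0
s0 --q--> s1
s1 --p--> s4
s4 --p--> s1
s1 --p--> s4
s4 --p--> s1
End in state s1, which is not an accepting state.

rejected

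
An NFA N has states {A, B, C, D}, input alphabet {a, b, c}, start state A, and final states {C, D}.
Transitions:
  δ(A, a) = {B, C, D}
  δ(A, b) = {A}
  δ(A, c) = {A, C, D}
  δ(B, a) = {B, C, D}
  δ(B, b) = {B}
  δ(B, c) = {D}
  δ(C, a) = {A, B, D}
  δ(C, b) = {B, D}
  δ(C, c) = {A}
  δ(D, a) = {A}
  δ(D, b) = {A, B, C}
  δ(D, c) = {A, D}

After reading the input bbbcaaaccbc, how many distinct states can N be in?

Start: {A}
read b: {A}
read b: {A}
read b: {A}
read c: {A, C, D}
read a: {A, B, C, D}
read a: {A, B, C, D}
read a: {A, B, C, D}
read c: {A, C, D}
read c: {A, C, D}
read b: {A, B, C, D}
read c: {A, C, D}
Final reachable set {A, C, D} has 3 states.

3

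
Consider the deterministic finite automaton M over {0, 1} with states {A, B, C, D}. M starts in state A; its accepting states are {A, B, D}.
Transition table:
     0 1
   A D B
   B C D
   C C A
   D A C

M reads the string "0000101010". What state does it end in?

A --0--> D
D --0--> A
A --0--> D
D --0--> A
A --1--> B
B --0--> C
C --1--> A
A --0--> D
D --1--> C
C --0--> C

C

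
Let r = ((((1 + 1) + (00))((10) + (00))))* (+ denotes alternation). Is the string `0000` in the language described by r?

yes

Split into 1 piece 0000; each matches (((1+1)+(00))((10)+(00))).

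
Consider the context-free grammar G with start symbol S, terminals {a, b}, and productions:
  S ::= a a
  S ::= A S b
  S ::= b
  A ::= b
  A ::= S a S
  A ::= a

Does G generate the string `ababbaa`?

no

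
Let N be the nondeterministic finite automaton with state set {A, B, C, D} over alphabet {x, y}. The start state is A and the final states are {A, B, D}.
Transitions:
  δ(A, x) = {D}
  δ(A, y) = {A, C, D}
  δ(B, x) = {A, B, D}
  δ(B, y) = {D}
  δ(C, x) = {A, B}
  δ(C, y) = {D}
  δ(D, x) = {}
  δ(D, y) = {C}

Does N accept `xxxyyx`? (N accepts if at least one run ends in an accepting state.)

Start: {A}
read x: {D}
read x: {}
The reachable set is empty and stays empty for the remaining 4 symbols.
Reachable ∩ accepting = {} — empty.

rejected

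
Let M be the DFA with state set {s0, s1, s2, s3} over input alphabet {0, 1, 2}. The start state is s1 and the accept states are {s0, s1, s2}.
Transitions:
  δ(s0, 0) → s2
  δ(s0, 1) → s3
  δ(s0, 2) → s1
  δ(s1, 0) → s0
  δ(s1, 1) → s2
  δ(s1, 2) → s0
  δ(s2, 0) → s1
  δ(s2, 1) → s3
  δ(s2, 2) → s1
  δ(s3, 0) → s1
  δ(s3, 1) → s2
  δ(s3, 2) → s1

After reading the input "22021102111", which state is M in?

s3

s1 --2--> s0
s0 --2--> s1
s1 --0--> s0
s0 --2--> s1
s1 --1--> s2
s2 --1--> s3
s3 --0--> s1
s1 --2--> s0
s0 --1--> s3
s3 --1--> s2
s2 --1--> s3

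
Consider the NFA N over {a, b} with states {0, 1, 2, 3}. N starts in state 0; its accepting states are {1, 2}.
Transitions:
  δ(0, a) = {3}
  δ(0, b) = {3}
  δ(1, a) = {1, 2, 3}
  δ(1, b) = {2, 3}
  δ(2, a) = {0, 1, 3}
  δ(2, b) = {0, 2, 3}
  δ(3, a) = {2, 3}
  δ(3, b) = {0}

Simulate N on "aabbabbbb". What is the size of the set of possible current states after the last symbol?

Start: {0}
read a: {3}
read a: {2, 3}
read b: {0, 2, 3}
read b: {0, 2, 3}
read a: {0, 1, 2, 3}
read b: {0, 2, 3}
read b: {0, 2, 3}
read b: {0, 2, 3}
read b: {0, 2, 3}
Final reachable set {0, 2, 3} has 3 states.

3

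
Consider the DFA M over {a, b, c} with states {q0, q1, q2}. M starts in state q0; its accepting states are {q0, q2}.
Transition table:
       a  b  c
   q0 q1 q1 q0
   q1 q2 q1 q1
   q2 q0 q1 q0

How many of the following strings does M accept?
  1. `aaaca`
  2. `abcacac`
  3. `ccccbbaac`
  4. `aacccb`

1

`aaaca`: rejected
`abcacac`: rejected
`ccccbbaac`: accepted
`aacccb`: rejected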